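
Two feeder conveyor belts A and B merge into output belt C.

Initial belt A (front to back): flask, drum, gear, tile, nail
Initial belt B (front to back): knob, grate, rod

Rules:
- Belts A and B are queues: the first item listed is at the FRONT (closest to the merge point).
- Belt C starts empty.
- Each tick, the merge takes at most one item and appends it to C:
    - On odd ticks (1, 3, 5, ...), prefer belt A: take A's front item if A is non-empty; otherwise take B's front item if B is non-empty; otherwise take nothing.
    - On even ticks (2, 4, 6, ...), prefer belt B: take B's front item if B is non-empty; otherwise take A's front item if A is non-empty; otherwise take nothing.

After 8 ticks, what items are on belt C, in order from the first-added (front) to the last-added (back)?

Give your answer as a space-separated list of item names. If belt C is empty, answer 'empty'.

Answer: flask knob drum grate gear rod tile nail

Derivation:
Tick 1: prefer A, take flask from A; A=[drum,gear,tile,nail] B=[knob,grate,rod] C=[flask]
Tick 2: prefer B, take knob from B; A=[drum,gear,tile,nail] B=[grate,rod] C=[flask,knob]
Tick 3: prefer A, take drum from A; A=[gear,tile,nail] B=[grate,rod] C=[flask,knob,drum]
Tick 4: prefer B, take grate from B; A=[gear,tile,nail] B=[rod] C=[flask,knob,drum,grate]
Tick 5: prefer A, take gear from A; A=[tile,nail] B=[rod] C=[flask,knob,drum,grate,gear]
Tick 6: prefer B, take rod from B; A=[tile,nail] B=[-] C=[flask,knob,drum,grate,gear,rod]
Tick 7: prefer A, take tile from A; A=[nail] B=[-] C=[flask,knob,drum,grate,gear,rod,tile]
Tick 8: prefer B, take nail from A; A=[-] B=[-] C=[flask,knob,drum,grate,gear,rod,tile,nail]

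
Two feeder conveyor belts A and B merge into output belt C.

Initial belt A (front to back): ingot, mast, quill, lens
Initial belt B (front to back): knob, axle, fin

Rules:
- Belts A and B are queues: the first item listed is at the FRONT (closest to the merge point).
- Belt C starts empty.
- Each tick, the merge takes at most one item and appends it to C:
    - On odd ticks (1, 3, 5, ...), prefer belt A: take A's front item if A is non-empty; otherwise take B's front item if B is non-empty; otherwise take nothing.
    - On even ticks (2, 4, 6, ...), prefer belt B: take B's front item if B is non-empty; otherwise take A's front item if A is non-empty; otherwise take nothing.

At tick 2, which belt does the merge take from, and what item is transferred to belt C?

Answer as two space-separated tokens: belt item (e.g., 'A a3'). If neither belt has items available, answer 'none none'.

Tick 1: prefer A, take ingot from A; A=[mast,quill,lens] B=[knob,axle,fin] C=[ingot]
Tick 2: prefer B, take knob from B; A=[mast,quill,lens] B=[axle,fin] C=[ingot,knob]

Answer: B knob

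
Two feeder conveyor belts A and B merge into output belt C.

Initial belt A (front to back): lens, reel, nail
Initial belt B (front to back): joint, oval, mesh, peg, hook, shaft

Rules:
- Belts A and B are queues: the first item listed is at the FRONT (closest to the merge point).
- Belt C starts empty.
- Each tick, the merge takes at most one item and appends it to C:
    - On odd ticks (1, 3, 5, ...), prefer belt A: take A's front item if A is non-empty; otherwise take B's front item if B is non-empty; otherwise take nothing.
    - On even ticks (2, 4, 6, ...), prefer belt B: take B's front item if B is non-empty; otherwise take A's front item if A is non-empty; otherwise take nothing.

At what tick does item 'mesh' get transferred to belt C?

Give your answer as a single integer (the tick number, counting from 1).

Tick 1: prefer A, take lens from A; A=[reel,nail] B=[joint,oval,mesh,peg,hook,shaft] C=[lens]
Tick 2: prefer B, take joint from B; A=[reel,nail] B=[oval,mesh,peg,hook,shaft] C=[lens,joint]
Tick 3: prefer A, take reel from A; A=[nail] B=[oval,mesh,peg,hook,shaft] C=[lens,joint,reel]
Tick 4: prefer B, take oval from B; A=[nail] B=[mesh,peg,hook,shaft] C=[lens,joint,reel,oval]
Tick 5: prefer A, take nail from A; A=[-] B=[mesh,peg,hook,shaft] C=[lens,joint,reel,oval,nail]
Tick 6: prefer B, take mesh from B; A=[-] B=[peg,hook,shaft] C=[lens,joint,reel,oval,nail,mesh]

Answer: 6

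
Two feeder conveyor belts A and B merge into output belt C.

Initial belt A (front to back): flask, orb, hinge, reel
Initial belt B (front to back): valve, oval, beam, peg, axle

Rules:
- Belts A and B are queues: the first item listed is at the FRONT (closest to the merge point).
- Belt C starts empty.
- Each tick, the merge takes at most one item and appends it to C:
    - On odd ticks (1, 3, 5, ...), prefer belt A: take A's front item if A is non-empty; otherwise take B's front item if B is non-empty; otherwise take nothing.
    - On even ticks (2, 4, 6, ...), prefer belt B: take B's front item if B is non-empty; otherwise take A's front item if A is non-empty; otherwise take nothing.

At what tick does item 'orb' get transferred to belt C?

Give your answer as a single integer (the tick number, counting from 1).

Answer: 3

Derivation:
Tick 1: prefer A, take flask from A; A=[orb,hinge,reel] B=[valve,oval,beam,peg,axle] C=[flask]
Tick 2: prefer B, take valve from B; A=[orb,hinge,reel] B=[oval,beam,peg,axle] C=[flask,valve]
Tick 3: prefer A, take orb from A; A=[hinge,reel] B=[oval,beam,peg,axle] C=[flask,valve,orb]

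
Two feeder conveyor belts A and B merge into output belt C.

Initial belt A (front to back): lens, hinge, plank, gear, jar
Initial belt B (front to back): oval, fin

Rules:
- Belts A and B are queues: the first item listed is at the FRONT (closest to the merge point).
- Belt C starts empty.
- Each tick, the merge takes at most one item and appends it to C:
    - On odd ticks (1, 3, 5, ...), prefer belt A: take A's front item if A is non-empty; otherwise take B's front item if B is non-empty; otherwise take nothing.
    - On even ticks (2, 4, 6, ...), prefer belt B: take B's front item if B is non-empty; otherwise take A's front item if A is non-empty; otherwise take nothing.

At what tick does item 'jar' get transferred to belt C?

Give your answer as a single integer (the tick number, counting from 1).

Answer: 7

Derivation:
Tick 1: prefer A, take lens from A; A=[hinge,plank,gear,jar] B=[oval,fin] C=[lens]
Tick 2: prefer B, take oval from B; A=[hinge,plank,gear,jar] B=[fin] C=[lens,oval]
Tick 3: prefer A, take hinge from A; A=[plank,gear,jar] B=[fin] C=[lens,oval,hinge]
Tick 4: prefer B, take fin from B; A=[plank,gear,jar] B=[-] C=[lens,oval,hinge,fin]
Tick 5: prefer A, take plank from A; A=[gear,jar] B=[-] C=[lens,oval,hinge,fin,plank]
Tick 6: prefer B, take gear from A; A=[jar] B=[-] C=[lens,oval,hinge,fin,plank,gear]
Tick 7: prefer A, take jar from A; A=[-] B=[-] C=[lens,oval,hinge,fin,plank,gear,jar]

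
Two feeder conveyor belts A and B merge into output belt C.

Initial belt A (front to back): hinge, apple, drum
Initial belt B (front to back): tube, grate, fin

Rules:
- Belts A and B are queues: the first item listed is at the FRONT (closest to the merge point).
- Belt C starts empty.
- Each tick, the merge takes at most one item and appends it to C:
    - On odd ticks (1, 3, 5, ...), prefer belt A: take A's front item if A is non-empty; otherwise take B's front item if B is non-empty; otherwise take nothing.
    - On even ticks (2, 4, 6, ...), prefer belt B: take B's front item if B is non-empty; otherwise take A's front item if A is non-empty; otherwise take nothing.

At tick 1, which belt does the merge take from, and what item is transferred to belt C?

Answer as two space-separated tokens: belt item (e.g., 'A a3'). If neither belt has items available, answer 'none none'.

Answer: A hinge

Derivation:
Tick 1: prefer A, take hinge from A; A=[apple,drum] B=[tube,grate,fin] C=[hinge]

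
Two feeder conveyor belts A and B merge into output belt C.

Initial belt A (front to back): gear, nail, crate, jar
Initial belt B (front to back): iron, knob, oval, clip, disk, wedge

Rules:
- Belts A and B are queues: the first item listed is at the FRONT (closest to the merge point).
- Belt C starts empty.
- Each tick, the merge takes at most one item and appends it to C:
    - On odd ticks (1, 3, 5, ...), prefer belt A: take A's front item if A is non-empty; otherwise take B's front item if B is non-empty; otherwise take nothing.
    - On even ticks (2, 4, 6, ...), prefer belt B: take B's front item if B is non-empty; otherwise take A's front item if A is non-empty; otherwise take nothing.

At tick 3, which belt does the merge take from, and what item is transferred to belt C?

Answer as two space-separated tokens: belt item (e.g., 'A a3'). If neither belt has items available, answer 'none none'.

Tick 1: prefer A, take gear from A; A=[nail,crate,jar] B=[iron,knob,oval,clip,disk,wedge] C=[gear]
Tick 2: prefer B, take iron from B; A=[nail,crate,jar] B=[knob,oval,clip,disk,wedge] C=[gear,iron]
Tick 3: prefer A, take nail from A; A=[crate,jar] B=[knob,oval,clip,disk,wedge] C=[gear,iron,nail]

Answer: A nail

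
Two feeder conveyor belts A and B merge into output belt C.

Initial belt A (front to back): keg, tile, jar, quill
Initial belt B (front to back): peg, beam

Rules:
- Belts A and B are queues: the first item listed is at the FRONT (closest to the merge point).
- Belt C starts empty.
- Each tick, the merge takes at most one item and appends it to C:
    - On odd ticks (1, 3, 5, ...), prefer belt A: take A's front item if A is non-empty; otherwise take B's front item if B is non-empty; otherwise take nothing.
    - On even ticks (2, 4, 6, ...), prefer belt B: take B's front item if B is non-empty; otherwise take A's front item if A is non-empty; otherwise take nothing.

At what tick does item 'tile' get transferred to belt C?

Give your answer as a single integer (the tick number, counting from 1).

Answer: 3

Derivation:
Tick 1: prefer A, take keg from A; A=[tile,jar,quill] B=[peg,beam] C=[keg]
Tick 2: prefer B, take peg from B; A=[tile,jar,quill] B=[beam] C=[keg,peg]
Tick 3: prefer A, take tile from A; A=[jar,quill] B=[beam] C=[keg,peg,tile]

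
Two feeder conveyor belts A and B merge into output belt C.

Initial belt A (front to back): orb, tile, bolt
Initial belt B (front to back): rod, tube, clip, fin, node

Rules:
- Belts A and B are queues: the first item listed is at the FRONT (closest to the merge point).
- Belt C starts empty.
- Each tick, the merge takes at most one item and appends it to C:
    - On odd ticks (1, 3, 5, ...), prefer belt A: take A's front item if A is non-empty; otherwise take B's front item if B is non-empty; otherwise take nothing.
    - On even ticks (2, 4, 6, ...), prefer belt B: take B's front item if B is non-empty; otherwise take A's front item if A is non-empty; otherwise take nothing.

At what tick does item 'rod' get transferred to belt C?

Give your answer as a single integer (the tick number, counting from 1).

Tick 1: prefer A, take orb from A; A=[tile,bolt] B=[rod,tube,clip,fin,node] C=[orb]
Tick 2: prefer B, take rod from B; A=[tile,bolt] B=[tube,clip,fin,node] C=[orb,rod]

Answer: 2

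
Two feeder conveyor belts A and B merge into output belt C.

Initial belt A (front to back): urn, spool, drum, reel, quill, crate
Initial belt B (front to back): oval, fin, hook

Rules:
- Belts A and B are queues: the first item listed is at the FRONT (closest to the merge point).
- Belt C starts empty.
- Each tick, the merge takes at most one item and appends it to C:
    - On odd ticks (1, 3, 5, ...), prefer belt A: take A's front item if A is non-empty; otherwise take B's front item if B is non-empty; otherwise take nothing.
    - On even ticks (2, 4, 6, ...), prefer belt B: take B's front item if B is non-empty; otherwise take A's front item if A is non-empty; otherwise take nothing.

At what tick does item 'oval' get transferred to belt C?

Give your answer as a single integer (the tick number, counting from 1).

Answer: 2

Derivation:
Tick 1: prefer A, take urn from A; A=[spool,drum,reel,quill,crate] B=[oval,fin,hook] C=[urn]
Tick 2: prefer B, take oval from B; A=[spool,drum,reel,quill,crate] B=[fin,hook] C=[urn,oval]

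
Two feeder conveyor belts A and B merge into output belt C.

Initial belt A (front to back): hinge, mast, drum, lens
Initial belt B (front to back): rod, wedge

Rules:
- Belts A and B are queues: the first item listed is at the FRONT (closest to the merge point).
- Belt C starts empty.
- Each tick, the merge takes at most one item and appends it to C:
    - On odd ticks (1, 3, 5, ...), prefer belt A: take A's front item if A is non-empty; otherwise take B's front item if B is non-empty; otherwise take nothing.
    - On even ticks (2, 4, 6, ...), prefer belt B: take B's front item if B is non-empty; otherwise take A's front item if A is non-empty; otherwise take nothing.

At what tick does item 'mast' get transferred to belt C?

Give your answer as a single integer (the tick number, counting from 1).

Tick 1: prefer A, take hinge from A; A=[mast,drum,lens] B=[rod,wedge] C=[hinge]
Tick 2: prefer B, take rod from B; A=[mast,drum,lens] B=[wedge] C=[hinge,rod]
Tick 3: prefer A, take mast from A; A=[drum,lens] B=[wedge] C=[hinge,rod,mast]

Answer: 3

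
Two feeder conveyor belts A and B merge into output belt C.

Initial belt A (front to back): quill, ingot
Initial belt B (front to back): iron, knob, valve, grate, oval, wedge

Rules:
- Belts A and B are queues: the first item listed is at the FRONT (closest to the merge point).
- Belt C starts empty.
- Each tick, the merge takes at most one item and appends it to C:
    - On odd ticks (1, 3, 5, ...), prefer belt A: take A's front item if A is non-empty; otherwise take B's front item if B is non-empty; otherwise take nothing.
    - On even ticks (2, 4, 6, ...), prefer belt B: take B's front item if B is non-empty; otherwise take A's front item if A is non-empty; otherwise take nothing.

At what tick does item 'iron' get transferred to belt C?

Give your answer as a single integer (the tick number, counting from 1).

Answer: 2

Derivation:
Tick 1: prefer A, take quill from A; A=[ingot] B=[iron,knob,valve,grate,oval,wedge] C=[quill]
Tick 2: prefer B, take iron from B; A=[ingot] B=[knob,valve,grate,oval,wedge] C=[quill,iron]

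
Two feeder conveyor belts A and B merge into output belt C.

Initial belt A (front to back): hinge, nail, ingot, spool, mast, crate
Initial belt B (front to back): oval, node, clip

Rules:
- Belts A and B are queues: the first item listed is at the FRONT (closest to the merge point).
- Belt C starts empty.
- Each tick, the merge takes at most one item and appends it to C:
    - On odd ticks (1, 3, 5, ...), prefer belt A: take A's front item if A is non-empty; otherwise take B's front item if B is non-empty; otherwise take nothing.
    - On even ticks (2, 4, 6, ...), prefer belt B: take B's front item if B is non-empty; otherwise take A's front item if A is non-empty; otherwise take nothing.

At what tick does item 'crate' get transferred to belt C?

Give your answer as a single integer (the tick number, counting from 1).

Answer: 9

Derivation:
Tick 1: prefer A, take hinge from A; A=[nail,ingot,spool,mast,crate] B=[oval,node,clip] C=[hinge]
Tick 2: prefer B, take oval from B; A=[nail,ingot,spool,mast,crate] B=[node,clip] C=[hinge,oval]
Tick 3: prefer A, take nail from A; A=[ingot,spool,mast,crate] B=[node,clip] C=[hinge,oval,nail]
Tick 4: prefer B, take node from B; A=[ingot,spool,mast,crate] B=[clip] C=[hinge,oval,nail,node]
Tick 5: prefer A, take ingot from A; A=[spool,mast,crate] B=[clip] C=[hinge,oval,nail,node,ingot]
Tick 6: prefer B, take clip from B; A=[spool,mast,crate] B=[-] C=[hinge,oval,nail,node,ingot,clip]
Tick 7: prefer A, take spool from A; A=[mast,crate] B=[-] C=[hinge,oval,nail,node,ingot,clip,spool]
Tick 8: prefer B, take mast from A; A=[crate] B=[-] C=[hinge,oval,nail,node,ingot,clip,spool,mast]
Tick 9: prefer A, take crate from A; A=[-] B=[-] C=[hinge,oval,nail,node,ingot,clip,spool,mast,crate]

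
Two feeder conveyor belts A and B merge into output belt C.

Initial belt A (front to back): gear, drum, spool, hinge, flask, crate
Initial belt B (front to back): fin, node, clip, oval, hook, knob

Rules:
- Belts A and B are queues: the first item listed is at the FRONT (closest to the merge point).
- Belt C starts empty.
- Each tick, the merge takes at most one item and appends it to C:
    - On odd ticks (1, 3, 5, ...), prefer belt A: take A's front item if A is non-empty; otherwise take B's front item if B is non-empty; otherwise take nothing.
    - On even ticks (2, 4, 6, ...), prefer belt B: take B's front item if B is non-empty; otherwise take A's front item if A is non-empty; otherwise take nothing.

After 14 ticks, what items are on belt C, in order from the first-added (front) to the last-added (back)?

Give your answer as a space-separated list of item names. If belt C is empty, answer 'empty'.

Tick 1: prefer A, take gear from A; A=[drum,spool,hinge,flask,crate] B=[fin,node,clip,oval,hook,knob] C=[gear]
Tick 2: prefer B, take fin from B; A=[drum,spool,hinge,flask,crate] B=[node,clip,oval,hook,knob] C=[gear,fin]
Tick 3: prefer A, take drum from A; A=[spool,hinge,flask,crate] B=[node,clip,oval,hook,knob] C=[gear,fin,drum]
Tick 4: prefer B, take node from B; A=[spool,hinge,flask,crate] B=[clip,oval,hook,knob] C=[gear,fin,drum,node]
Tick 5: prefer A, take spool from A; A=[hinge,flask,crate] B=[clip,oval,hook,knob] C=[gear,fin,drum,node,spool]
Tick 6: prefer B, take clip from B; A=[hinge,flask,crate] B=[oval,hook,knob] C=[gear,fin,drum,node,spool,clip]
Tick 7: prefer A, take hinge from A; A=[flask,crate] B=[oval,hook,knob] C=[gear,fin,drum,node,spool,clip,hinge]
Tick 8: prefer B, take oval from B; A=[flask,crate] B=[hook,knob] C=[gear,fin,drum,node,spool,clip,hinge,oval]
Tick 9: prefer A, take flask from A; A=[crate] B=[hook,knob] C=[gear,fin,drum,node,spool,clip,hinge,oval,flask]
Tick 10: prefer B, take hook from B; A=[crate] B=[knob] C=[gear,fin,drum,node,spool,clip,hinge,oval,flask,hook]
Tick 11: prefer A, take crate from A; A=[-] B=[knob] C=[gear,fin,drum,node,spool,clip,hinge,oval,flask,hook,crate]
Tick 12: prefer B, take knob from B; A=[-] B=[-] C=[gear,fin,drum,node,spool,clip,hinge,oval,flask,hook,crate,knob]
Tick 13: prefer A, both empty, nothing taken; A=[-] B=[-] C=[gear,fin,drum,node,spool,clip,hinge,oval,flask,hook,crate,knob]
Tick 14: prefer B, both empty, nothing taken; A=[-] B=[-] C=[gear,fin,drum,node,spool,clip,hinge,oval,flask,hook,crate,knob]

Answer: gear fin drum node spool clip hinge oval flask hook crate knob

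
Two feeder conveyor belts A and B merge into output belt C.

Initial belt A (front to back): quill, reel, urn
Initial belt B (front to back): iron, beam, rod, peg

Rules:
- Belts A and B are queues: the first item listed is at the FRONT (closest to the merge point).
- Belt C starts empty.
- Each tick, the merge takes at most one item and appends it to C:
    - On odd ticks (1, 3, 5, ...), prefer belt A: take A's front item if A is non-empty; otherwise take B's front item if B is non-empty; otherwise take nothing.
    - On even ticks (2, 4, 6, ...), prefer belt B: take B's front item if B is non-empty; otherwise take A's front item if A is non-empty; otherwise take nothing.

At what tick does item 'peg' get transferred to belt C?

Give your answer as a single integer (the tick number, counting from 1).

Tick 1: prefer A, take quill from A; A=[reel,urn] B=[iron,beam,rod,peg] C=[quill]
Tick 2: prefer B, take iron from B; A=[reel,urn] B=[beam,rod,peg] C=[quill,iron]
Tick 3: prefer A, take reel from A; A=[urn] B=[beam,rod,peg] C=[quill,iron,reel]
Tick 4: prefer B, take beam from B; A=[urn] B=[rod,peg] C=[quill,iron,reel,beam]
Tick 5: prefer A, take urn from A; A=[-] B=[rod,peg] C=[quill,iron,reel,beam,urn]
Tick 6: prefer B, take rod from B; A=[-] B=[peg] C=[quill,iron,reel,beam,urn,rod]
Tick 7: prefer A, take peg from B; A=[-] B=[-] C=[quill,iron,reel,beam,urn,rod,peg]

Answer: 7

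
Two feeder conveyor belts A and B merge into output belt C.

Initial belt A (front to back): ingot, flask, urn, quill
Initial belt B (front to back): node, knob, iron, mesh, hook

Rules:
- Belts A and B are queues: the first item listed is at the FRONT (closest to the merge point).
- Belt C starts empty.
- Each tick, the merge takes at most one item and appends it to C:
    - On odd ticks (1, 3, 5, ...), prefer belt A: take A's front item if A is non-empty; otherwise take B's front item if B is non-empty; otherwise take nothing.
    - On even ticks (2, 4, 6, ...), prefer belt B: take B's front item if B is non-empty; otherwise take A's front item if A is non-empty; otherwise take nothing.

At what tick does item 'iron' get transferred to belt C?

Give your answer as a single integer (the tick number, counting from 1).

Answer: 6

Derivation:
Tick 1: prefer A, take ingot from A; A=[flask,urn,quill] B=[node,knob,iron,mesh,hook] C=[ingot]
Tick 2: prefer B, take node from B; A=[flask,urn,quill] B=[knob,iron,mesh,hook] C=[ingot,node]
Tick 3: prefer A, take flask from A; A=[urn,quill] B=[knob,iron,mesh,hook] C=[ingot,node,flask]
Tick 4: prefer B, take knob from B; A=[urn,quill] B=[iron,mesh,hook] C=[ingot,node,flask,knob]
Tick 5: prefer A, take urn from A; A=[quill] B=[iron,mesh,hook] C=[ingot,node,flask,knob,urn]
Tick 6: prefer B, take iron from B; A=[quill] B=[mesh,hook] C=[ingot,node,flask,knob,urn,iron]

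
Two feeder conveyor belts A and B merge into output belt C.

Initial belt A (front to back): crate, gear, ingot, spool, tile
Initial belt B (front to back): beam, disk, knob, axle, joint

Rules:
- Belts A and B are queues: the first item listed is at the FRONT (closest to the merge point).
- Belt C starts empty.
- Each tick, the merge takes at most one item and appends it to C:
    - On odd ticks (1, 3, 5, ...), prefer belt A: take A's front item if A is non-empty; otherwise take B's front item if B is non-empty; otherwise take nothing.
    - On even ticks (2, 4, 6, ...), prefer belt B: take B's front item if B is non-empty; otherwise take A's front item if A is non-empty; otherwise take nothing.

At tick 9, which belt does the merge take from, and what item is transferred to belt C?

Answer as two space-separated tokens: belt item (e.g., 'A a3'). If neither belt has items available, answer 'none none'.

Tick 1: prefer A, take crate from A; A=[gear,ingot,spool,tile] B=[beam,disk,knob,axle,joint] C=[crate]
Tick 2: prefer B, take beam from B; A=[gear,ingot,spool,tile] B=[disk,knob,axle,joint] C=[crate,beam]
Tick 3: prefer A, take gear from A; A=[ingot,spool,tile] B=[disk,knob,axle,joint] C=[crate,beam,gear]
Tick 4: prefer B, take disk from B; A=[ingot,spool,tile] B=[knob,axle,joint] C=[crate,beam,gear,disk]
Tick 5: prefer A, take ingot from A; A=[spool,tile] B=[knob,axle,joint] C=[crate,beam,gear,disk,ingot]
Tick 6: prefer B, take knob from B; A=[spool,tile] B=[axle,joint] C=[crate,beam,gear,disk,ingot,knob]
Tick 7: prefer A, take spool from A; A=[tile] B=[axle,joint] C=[crate,beam,gear,disk,ingot,knob,spool]
Tick 8: prefer B, take axle from B; A=[tile] B=[joint] C=[crate,beam,gear,disk,ingot,knob,spool,axle]
Tick 9: prefer A, take tile from A; A=[-] B=[joint] C=[crate,beam,gear,disk,ingot,knob,spool,axle,tile]

Answer: A tile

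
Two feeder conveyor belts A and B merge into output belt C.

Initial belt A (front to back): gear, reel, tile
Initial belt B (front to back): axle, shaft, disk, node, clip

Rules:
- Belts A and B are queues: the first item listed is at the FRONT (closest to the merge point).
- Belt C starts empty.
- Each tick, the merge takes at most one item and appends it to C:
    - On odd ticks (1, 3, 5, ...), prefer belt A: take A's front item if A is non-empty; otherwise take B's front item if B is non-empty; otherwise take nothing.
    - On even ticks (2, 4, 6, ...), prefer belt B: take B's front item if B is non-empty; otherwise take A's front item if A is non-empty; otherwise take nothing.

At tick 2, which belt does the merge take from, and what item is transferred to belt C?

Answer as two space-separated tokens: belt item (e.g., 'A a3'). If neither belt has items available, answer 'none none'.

Answer: B axle

Derivation:
Tick 1: prefer A, take gear from A; A=[reel,tile] B=[axle,shaft,disk,node,clip] C=[gear]
Tick 2: prefer B, take axle from B; A=[reel,tile] B=[shaft,disk,node,clip] C=[gear,axle]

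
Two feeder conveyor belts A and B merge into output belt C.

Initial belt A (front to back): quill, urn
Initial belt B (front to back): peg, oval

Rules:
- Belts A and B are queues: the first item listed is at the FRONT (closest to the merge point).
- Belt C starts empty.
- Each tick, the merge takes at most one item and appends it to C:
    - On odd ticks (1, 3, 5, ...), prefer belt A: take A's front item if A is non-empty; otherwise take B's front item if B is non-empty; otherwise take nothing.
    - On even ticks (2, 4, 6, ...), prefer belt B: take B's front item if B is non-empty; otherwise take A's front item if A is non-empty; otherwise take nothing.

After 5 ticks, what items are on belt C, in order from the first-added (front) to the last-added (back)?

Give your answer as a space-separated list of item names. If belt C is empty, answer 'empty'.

Tick 1: prefer A, take quill from A; A=[urn] B=[peg,oval] C=[quill]
Tick 2: prefer B, take peg from B; A=[urn] B=[oval] C=[quill,peg]
Tick 3: prefer A, take urn from A; A=[-] B=[oval] C=[quill,peg,urn]
Tick 4: prefer B, take oval from B; A=[-] B=[-] C=[quill,peg,urn,oval]
Tick 5: prefer A, both empty, nothing taken; A=[-] B=[-] C=[quill,peg,urn,oval]

Answer: quill peg urn oval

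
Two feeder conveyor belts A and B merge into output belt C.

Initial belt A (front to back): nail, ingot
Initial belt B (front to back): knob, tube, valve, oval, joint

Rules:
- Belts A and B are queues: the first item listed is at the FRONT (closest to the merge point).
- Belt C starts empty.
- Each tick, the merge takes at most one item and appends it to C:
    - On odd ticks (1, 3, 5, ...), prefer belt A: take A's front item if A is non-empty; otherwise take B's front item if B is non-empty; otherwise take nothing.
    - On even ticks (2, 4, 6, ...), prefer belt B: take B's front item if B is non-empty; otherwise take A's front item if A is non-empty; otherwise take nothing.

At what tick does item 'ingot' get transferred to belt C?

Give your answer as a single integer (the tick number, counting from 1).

Tick 1: prefer A, take nail from A; A=[ingot] B=[knob,tube,valve,oval,joint] C=[nail]
Tick 2: prefer B, take knob from B; A=[ingot] B=[tube,valve,oval,joint] C=[nail,knob]
Tick 3: prefer A, take ingot from A; A=[-] B=[tube,valve,oval,joint] C=[nail,knob,ingot]

Answer: 3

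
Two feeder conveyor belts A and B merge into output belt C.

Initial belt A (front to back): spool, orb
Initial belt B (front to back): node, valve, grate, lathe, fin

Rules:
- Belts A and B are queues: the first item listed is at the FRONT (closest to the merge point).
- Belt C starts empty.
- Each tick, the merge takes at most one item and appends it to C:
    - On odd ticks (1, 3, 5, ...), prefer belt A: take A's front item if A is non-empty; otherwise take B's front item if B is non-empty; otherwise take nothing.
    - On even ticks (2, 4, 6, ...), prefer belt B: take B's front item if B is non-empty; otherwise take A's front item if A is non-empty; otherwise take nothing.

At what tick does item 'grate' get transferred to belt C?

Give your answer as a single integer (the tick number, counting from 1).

Answer: 5

Derivation:
Tick 1: prefer A, take spool from A; A=[orb] B=[node,valve,grate,lathe,fin] C=[spool]
Tick 2: prefer B, take node from B; A=[orb] B=[valve,grate,lathe,fin] C=[spool,node]
Tick 3: prefer A, take orb from A; A=[-] B=[valve,grate,lathe,fin] C=[spool,node,orb]
Tick 4: prefer B, take valve from B; A=[-] B=[grate,lathe,fin] C=[spool,node,orb,valve]
Tick 5: prefer A, take grate from B; A=[-] B=[lathe,fin] C=[spool,node,orb,valve,grate]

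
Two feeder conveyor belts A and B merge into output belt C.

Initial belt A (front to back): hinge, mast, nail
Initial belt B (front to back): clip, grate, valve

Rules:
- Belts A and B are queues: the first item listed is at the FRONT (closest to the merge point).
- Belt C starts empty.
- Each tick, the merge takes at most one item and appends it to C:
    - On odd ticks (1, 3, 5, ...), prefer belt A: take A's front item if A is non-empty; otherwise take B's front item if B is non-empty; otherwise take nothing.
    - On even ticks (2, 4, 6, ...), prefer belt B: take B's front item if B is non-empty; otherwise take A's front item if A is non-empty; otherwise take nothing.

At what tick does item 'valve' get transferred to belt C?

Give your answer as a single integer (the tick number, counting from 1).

Tick 1: prefer A, take hinge from A; A=[mast,nail] B=[clip,grate,valve] C=[hinge]
Tick 2: prefer B, take clip from B; A=[mast,nail] B=[grate,valve] C=[hinge,clip]
Tick 3: prefer A, take mast from A; A=[nail] B=[grate,valve] C=[hinge,clip,mast]
Tick 4: prefer B, take grate from B; A=[nail] B=[valve] C=[hinge,clip,mast,grate]
Tick 5: prefer A, take nail from A; A=[-] B=[valve] C=[hinge,clip,mast,grate,nail]
Tick 6: prefer B, take valve from B; A=[-] B=[-] C=[hinge,clip,mast,grate,nail,valve]

Answer: 6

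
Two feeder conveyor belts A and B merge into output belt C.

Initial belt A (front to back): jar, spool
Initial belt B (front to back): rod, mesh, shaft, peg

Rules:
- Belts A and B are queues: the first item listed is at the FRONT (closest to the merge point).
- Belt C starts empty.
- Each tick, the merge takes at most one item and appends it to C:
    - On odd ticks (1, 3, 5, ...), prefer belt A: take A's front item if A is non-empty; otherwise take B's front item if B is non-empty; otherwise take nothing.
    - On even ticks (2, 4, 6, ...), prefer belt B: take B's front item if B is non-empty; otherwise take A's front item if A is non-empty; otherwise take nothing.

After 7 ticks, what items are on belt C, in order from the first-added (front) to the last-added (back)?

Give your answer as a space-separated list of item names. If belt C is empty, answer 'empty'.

Tick 1: prefer A, take jar from A; A=[spool] B=[rod,mesh,shaft,peg] C=[jar]
Tick 2: prefer B, take rod from B; A=[spool] B=[mesh,shaft,peg] C=[jar,rod]
Tick 3: prefer A, take spool from A; A=[-] B=[mesh,shaft,peg] C=[jar,rod,spool]
Tick 4: prefer B, take mesh from B; A=[-] B=[shaft,peg] C=[jar,rod,spool,mesh]
Tick 5: prefer A, take shaft from B; A=[-] B=[peg] C=[jar,rod,spool,mesh,shaft]
Tick 6: prefer B, take peg from B; A=[-] B=[-] C=[jar,rod,spool,mesh,shaft,peg]
Tick 7: prefer A, both empty, nothing taken; A=[-] B=[-] C=[jar,rod,spool,mesh,shaft,peg]

Answer: jar rod spool mesh shaft peg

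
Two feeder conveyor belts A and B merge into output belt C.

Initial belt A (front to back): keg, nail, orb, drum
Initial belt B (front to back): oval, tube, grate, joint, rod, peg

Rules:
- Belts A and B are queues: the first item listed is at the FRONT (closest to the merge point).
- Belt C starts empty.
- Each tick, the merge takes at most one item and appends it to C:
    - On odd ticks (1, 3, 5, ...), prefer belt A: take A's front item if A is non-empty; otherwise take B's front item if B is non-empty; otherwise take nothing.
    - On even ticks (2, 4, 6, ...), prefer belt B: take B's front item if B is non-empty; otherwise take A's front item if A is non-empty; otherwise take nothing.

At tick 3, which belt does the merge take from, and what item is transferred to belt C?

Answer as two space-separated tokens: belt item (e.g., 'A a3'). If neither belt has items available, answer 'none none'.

Answer: A nail

Derivation:
Tick 1: prefer A, take keg from A; A=[nail,orb,drum] B=[oval,tube,grate,joint,rod,peg] C=[keg]
Tick 2: prefer B, take oval from B; A=[nail,orb,drum] B=[tube,grate,joint,rod,peg] C=[keg,oval]
Tick 3: prefer A, take nail from A; A=[orb,drum] B=[tube,grate,joint,rod,peg] C=[keg,oval,nail]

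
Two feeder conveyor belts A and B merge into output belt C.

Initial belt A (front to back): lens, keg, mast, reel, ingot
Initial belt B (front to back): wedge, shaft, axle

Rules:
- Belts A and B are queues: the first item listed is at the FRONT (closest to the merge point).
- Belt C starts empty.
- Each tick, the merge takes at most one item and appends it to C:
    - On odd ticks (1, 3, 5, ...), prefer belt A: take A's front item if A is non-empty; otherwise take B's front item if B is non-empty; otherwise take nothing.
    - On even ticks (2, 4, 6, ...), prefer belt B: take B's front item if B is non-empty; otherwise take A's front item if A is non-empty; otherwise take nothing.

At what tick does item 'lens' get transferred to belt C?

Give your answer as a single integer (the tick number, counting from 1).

Answer: 1

Derivation:
Tick 1: prefer A, take lens from A; A=[keg,mast,reel,ingot] B=[wedge,shaft,axle] C=[lens]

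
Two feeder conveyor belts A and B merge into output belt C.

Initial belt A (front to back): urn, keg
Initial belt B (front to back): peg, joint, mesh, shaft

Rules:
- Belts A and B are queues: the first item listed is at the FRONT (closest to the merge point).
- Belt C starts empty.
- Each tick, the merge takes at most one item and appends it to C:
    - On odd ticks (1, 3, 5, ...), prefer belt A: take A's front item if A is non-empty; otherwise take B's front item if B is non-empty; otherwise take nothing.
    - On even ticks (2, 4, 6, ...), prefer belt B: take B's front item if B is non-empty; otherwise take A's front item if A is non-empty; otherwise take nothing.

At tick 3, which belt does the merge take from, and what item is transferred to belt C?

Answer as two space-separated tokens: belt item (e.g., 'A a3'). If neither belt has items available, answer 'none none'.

Answer: A keg

Derivation:
Tick 1: prefer A, take urn from A; A=[keg] B=[peg,joint,mesh,shaft] C=[urn]
Tick 2: prefer B, take peg from B; A=[keg] B=[joint,mesh,shaft] C=[urn,peg]
Tick 3: prefer A, take keg from A; A=[-] B=[joint,mesh,shaft] C=[urn,peg,keg]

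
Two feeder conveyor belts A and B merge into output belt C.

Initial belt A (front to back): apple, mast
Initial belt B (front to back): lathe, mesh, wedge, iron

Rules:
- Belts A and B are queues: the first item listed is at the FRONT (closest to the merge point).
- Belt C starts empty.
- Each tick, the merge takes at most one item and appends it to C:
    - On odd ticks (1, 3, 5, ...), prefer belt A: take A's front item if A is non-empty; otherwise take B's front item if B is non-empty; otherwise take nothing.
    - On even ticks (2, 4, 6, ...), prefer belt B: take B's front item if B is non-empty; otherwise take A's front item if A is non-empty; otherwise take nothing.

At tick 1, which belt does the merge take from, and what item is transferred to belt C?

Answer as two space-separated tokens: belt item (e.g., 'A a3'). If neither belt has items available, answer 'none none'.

Answer: A apple

Derivation:
Tick 1: prefer A, take apple from A; A=[mast] B=[lathe,mesh,wedge,iron] C=[apple]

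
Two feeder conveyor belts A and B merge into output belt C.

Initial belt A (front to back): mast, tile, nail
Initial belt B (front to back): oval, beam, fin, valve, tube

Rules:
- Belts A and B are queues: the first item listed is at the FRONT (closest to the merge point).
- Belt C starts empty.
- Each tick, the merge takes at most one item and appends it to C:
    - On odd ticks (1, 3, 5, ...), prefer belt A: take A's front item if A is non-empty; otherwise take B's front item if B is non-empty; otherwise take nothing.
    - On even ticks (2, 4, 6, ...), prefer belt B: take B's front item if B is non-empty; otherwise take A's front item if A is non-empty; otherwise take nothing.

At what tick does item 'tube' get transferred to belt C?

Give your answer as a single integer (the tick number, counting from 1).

Tick 1: prefer A, take mast from A; A=[tile,nail] B=[oval,beam,fin,valve,tube] C=[mast]
Tick 2: prefer B, take oval from B; A=[tile,nail] B=[beam,fin,valve,tube] C=[mast,oval]
Tick 3: prefer A, take tile from A; A=[nail] B=[beam,fin,valve,tube] C=[mast,oval,tile]
Tick 4: prefer B, take beam from B; A=[nail] B=[fin,valve,tube] C=[mast,oval,tile,beam]
Tick 5: prefer A, take nail from A; A=[-] B=[fin,valve,tube] C=[mast,oval,tile,beam,nail]
Tick 6: prefer B, take fin from B; A=[-] B=[valve,tube] C=[mast,oval,tile,beam,nail,fin]
Tick 7: prefer A, take valve from B; A=[-] B=[tube] C=[mast,oval,tile,beam,nail,fin,valve]
Tick 8: prefer B, take tube from B; A=[-] B=[-] C=[mast,oval,tile,beam,nail,fin,valve,tube]

Answer: 8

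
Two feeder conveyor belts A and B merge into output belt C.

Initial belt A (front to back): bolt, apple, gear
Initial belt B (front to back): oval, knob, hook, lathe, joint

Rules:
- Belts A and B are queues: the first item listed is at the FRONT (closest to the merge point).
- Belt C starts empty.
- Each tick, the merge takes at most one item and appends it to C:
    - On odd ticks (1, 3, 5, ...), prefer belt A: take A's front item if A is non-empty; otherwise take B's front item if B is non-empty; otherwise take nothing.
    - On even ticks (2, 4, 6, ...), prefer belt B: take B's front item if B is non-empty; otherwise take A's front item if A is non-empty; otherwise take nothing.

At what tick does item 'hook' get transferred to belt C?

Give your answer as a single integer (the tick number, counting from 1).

Answer: 6

Derivation:
Tick 1: prefer A, take bolt from A; A=[apple,gear] B=[oval,knob,hook,lathe,joint] C=[bolt]
Tick 2: prefer B, take oval from B; A=[apple,gear] B=[knob,hook,lathe,joint] C=[bolt,oval]
Tick 3: prefer A, take apple from A; A=[gear] B=[knob,hook,lathe,joint] C=[bolt,oval,apple]
Tick 4: prefer B, take knob from B; A=[gear] B=[hook,lathe,joint] C=[bolt,oval,apple,knob]
Tick 5: prefer A, take gear from A; A=[-] B=[hook,lathe,joint] C=[bolt,oval,apple,knob,gear]
Tick 6: prefer B, take hook from B; A=[-] B=[lathe,joint] C=[bolt,oval,apple,knob,gear,hook]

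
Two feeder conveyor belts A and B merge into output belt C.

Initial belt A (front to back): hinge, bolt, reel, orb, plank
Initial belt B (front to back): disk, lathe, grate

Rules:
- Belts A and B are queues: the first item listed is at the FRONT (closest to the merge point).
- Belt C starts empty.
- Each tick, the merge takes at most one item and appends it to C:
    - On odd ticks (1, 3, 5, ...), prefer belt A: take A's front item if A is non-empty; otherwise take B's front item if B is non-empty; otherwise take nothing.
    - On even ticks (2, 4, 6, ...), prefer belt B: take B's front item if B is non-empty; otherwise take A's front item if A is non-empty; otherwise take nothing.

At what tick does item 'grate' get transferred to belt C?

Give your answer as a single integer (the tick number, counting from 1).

Tick 1: prefer A, take hinge from A; A=[bolt,reel,orb,plank] B=[disk,lathe,grate] C=[hinge]
Tick 2: prefer B, take disk from B; A=[bolt,reel,orb,plank] B=[lathe,grate] C=[hinge,disk]
Tick 3: prefer A, take bolt from A; A=[reel,orb,plank] B=[lathe,grate] C=[hinge,disk,bolt]
Tick 4: prefer B, take lathe from B; A=[reel,orb,plank] B=[grate] C=[hinge,disk,bolt,lathe]
Tick 5: prefer A, take reel from A; A=[orb,plank] B=[grate] C=[hinge,disk,bolt,lathe,reel]
Tick 6: prefer B, take grate from B; A=[orb,plank] B=[-] C=[hinge,disk,bolt,lathe,reel,grate]

Answer: 6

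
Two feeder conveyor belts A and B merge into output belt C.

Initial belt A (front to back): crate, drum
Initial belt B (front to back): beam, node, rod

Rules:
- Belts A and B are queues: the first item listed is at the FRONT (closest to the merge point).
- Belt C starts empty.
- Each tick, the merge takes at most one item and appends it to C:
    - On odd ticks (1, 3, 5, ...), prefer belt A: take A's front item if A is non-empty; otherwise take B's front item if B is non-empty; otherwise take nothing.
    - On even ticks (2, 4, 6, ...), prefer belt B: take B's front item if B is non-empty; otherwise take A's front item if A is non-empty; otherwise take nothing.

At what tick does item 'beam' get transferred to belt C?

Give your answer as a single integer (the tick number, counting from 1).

Answer: 2

Derivation:
Tick 1: prefer A, take crate from A; A=[drum] B=[beam,node,rod] C=[crate]
Tick 2: prefer B, take beam from B; A=[drum] B=[node,rod] C=[crate,beam]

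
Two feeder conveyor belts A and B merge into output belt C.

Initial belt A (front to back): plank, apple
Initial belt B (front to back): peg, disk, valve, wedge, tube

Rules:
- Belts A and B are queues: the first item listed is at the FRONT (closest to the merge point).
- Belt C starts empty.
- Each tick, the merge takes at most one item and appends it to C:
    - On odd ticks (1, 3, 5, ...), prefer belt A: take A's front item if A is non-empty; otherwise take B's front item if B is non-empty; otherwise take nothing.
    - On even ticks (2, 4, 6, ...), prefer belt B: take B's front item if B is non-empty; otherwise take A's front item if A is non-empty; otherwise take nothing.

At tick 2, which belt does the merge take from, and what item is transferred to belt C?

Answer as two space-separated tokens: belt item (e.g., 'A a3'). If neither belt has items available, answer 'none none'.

Answer: B peg

Derivation:
Tick 1: prefer A, take plank from A; A=[apple] B=[peg,disk,valve,wedge,tube] C=[plank]
Tick 2: prefer B, take peg from B; A=[apple] B=[disk,valve,wedge,tube] C=[plank,peg]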